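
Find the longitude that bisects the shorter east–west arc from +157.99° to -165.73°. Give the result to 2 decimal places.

+176.13°

Signed shortest Δλ from +157.99° to -165.73° is +36.28°.
Midpoint longitude = +157.99° + (+36.28°)/2 = +157.99° + 18.14° = +176.13°.
(The naïve average (+157.99 + -165.73)/2 = -3.87° is on the wrong side of the globe.)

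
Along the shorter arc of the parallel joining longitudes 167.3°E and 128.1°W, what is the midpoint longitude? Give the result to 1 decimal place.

160.4°W

Signed shortest Δλ from +167.3° to -128.1° is +64.6°.
Midpoint longitude = +167.3° + (+64.6°)/2 = +167.3° + 32.3° = +199.6°.
Normalise into (−180°, 180°]: -160.4°.
(The naïve average (+167.3 + -128.1)/2 = 19.6° is on the wrong side of the globe.)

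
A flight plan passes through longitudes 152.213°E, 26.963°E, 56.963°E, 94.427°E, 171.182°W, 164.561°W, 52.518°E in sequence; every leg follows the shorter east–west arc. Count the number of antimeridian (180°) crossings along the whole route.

2

Leg 1: +152.213° → +26.963°, shortest Δλ = -125.25° (west) — does not cross 180°.
Leg 2: +26.963° → +56.963°, shortest Δλ = 30.0° (east) — does not cross 180°.
Leg 3: +56.963° → +94.427°, shortest Δλ = 37.464° (east) — does not cross 180°.
Leg 4: +94.427° → -171.182°, shortest Δλ = 94.391° (east) — crosses 180°.
Leg 5: -171.182° → -164.561°, shortest Δλ = 6.621° (east) — does not cross 180°.
Leg 6: -164.561° → +52.518°, shortest Δλ = -142.921° (west) — crosses 180°.
Total crossings: 2.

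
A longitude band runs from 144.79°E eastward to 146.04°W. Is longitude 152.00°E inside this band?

Yes

Band width going east from +144.79° to -146.04°: ((-146.04 − 144.79) mod 360) = 69.17°.
Offset of +152.00° east of the west edge: ((152.00 − 144.79) mod 360) = 7.21°.
7.21° ≤ 69.17° ⇒ inside.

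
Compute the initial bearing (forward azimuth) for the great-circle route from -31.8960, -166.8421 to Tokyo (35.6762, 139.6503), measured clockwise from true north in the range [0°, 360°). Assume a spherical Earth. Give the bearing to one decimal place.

319.0°

Δλ = 139.6503 − -166.8421 = 306.4924°; wrapped into (−180°, 180°]: -53.5076°.
θ = atan2( sin Δλ · cos φ₂ , cos φ₁ · sin φ₂ − sin φ₁ · cos φ₂ · cos Δλ )
  = atan2(-0.65306, 0.75041) = -41.032° → normalised to [0°, 360°): 318.968°.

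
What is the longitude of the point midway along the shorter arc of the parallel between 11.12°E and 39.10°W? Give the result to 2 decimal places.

Signed shortest Δλ from +11.12° to -39.10° is -50.22°.
Midpoint longitude = +11.12° + (-50.22°)/2 = +11.12° − 25.11° = -13.99°.

13.99°W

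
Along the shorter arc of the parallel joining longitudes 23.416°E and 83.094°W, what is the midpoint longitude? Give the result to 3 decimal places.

29.839°W

Signed shortest Δλ from +23.416° to -83.094° is -106.510°.
Midpoint longitude = +23.416° + (-106.510°)/2 = +23.416° − 53.255° = -29.839°.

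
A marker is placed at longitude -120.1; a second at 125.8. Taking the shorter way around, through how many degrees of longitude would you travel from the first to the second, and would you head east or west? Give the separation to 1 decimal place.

114.1° west

Raw difference: 125.8 − -120.1 = 245.9°.
Normalise into (−180°, 180°]: 245.9° − 360° = -114.1°.
Negative ⇒ the second point lies to the west; separation 114.1°.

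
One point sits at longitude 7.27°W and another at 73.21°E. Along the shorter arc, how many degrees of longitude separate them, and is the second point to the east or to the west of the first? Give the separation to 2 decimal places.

Raw difference: 73.21 − -7.27 = 80.48°.
Normalise into (−180°, 180°]: 80.48° stays 80.48°.
Positive ⇒ the second point lies to the east; separation 80.48°.

80.48° east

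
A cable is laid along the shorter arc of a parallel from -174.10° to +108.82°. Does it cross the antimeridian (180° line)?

Yes

Naïve |108.82 − -174.10| = 282.92° > 180°, so the shorter arc goes the other way round — across 180°.
Signed shortest Δλ = ((108.82 − -174.10 + 180) mod 360) − 180 = -77.08°.
Going west by 77.08° from -174.10° passes through 180° before reaching +108.82°.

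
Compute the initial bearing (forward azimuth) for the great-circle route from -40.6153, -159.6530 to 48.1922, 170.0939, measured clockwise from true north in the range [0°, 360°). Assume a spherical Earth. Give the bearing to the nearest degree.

Δλ = 170.0939 − -159.6530 = 329.7469°; wrapped into (−180°, 180°]: -30.2531°.
θ = atan2( sin Δλ · cos φ₂ , cos φ₁ · sin φ₂ − sin φ₁ · cos φ₂ · cos Δλ )
  = atan2(-0.33586, 0.94068) = -19.649° → normalised to [0°, 360°): 340.351°.

340°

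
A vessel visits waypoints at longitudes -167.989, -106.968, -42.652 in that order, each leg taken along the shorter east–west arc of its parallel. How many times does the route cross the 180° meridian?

Leg 1: -167.989° → -106.968°, shortest Δλ = 61.021° (east) — does not cross 180°.
Leg 2: -106.968° → -42.652°, shortest Δλ = 64.316° (east) — does not cross 180°.
Total crossings: 0.

0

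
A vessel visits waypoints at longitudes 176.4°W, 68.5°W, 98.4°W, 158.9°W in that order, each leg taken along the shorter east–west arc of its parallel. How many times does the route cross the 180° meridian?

Leg 1: -176.4° → -68.5°, shortest Δλ = 107.9° (east) — does not cross 180°.
Leg 2: -68.5° → -98.4°, shortest Δλ = -29.9° (west) — does not cross 180°.
Leg 3: -98.4° → -158.9°, shortest Δλ = -60.5° (west) — does not cross 180°.
Total crossings: 0.

0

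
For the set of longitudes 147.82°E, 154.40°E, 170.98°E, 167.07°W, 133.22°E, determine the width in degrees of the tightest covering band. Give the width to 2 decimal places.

59.71°

Sort the longitudes: -167.07°, +133.22°, +147.82°, +154.40°, +170.98°.
Eastward gaps between consecutive values (wrapping around): 300.29°, 14.60°, 6.58°, 16.58°, 21.95°.
Largest gap = 300.29° ⇒ minimal covering band is its complement: 360° − 300.29° = 59.71°.
Band runs from +133.22° eastward to -167.07°, crossing the antimeridian.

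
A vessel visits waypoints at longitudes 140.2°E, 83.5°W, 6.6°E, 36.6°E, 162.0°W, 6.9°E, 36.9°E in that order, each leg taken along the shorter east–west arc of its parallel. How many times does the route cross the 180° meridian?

Leg 1: +140.2° → -83.5°, shortest Δλ = 136.3° (east) — crosses 180°.
Leg 2: -83.5° → +6.6°, shortest Δλ = 90.1° (east) — does not cross 180°.
Leg 3: +6.6° → +36.6°, shortest Δλ = 30.0° (east) — does not cross 180°.
Leg 4: +36.6° → -162.0°, shortest Δλ = 161.4° (east) — crosses 180°.
Leg 5: -162.0° → +6.9°, shortest Δλ = 168.9° (east) — does not cross 180°.
Leg 6: +6.9° → +36.9°, shortest Δλ = 30.0° (east) — does not cross 180°.
Total crossings: 2.

2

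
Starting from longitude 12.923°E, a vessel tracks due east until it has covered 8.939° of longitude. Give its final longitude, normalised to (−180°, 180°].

21.862°E

Start at +12.923°; shift +8.939° → +21.862°.
+21.862° already lies in (−180°, 180°].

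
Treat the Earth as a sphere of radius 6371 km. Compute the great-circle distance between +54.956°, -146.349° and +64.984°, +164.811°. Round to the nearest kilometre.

Δλ = 164.811 − -146.349 = 311.160°; wrapped into (−180°, 180°]: -48.840°.
Δφ = 64.984 − 54.956 = 10.028°.
a = sin²(Δφ/2) + cos φ₁ · cos φ₂ · sin²(Δλ/2) = 0.049140.
c = 2·atan2(√a, √(1−a)) = 0.44706 rad → d = 6371·c ≈ 2848.25 km.

2848 km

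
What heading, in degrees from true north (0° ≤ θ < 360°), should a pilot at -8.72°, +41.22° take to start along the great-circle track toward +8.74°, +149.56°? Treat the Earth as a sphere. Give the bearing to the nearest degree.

84°

Δλ = 149.56 − 41.22 = 108.34°.
θ = atan2( sin Δλ · cos φ₂ , cos φ₁ · sin φ₂ − sin φ₁ · cos φ₂ · cos Δλ )
  = atan2(0.93818, 0.10304) = 83.732° → normalised to [0°, 360°): 83.732°.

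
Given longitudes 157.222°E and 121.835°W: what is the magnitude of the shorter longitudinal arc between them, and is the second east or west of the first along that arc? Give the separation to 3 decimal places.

Raw difference: -121.835 − 157.222 = -279.057°.
Normalise into (−180°, 180°]: -279.057° + 360° = 80.943°.
Positive ⇒ the second point lies to the east; separation 80.943°.

80.943° east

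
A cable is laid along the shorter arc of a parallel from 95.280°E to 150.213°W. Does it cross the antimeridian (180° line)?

Naïve |-150.213 − 95.280| = 245.493° > 180°, so the shorter arc goes the other way round — across 180°.
Signed shortest Δλ = ((-150.213 − 95.280 + 180) mod 360) − 180 = 114.507°.
Going east by 114.507° from +95.280° passes through 180° before reaching -150.213°.

Yes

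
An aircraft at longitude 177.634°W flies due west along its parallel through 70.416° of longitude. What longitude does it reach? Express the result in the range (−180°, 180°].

Start at -177.634°; shift −70.416° → -248.050°.
-248.050° lies outside (−180°, 180°]; add 360° → +111.950°.

111.950°E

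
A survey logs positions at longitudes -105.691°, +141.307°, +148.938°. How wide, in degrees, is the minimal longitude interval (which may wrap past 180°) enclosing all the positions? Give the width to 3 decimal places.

Sort the longitudes: -105.691°, +141.307°, +148.938°.
Eastward gaps between consecutive values (wrapping around): 246.998°, 7.631°, 105.371°.
Largest gap = 246.998° ⇒ minimal covering band is its complement: 360° − 246.998° = 113.002°.
Band runs from +141.307° eastward to -105.691°, crossing the antimeridian.

113.002°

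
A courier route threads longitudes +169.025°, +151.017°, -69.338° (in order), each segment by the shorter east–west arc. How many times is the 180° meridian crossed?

Leg 1: +169.025° → +151.017°, shortest Δλ = -18.008° (west) — does not cross 180°.
Leg 2: +151.017° → -69.338°, shortest Δλ = 139.645° (east) — crosses 180°.
Total crossings: 1.

1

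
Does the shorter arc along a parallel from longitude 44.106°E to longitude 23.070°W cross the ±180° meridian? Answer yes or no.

No

Signed shortest Δλ = ((-23.070 − 44.106 + 180) mod 360) − 180 = -67.176°.
Going west by 67.176° from +44.106° reaches -23.070° without touching 180°.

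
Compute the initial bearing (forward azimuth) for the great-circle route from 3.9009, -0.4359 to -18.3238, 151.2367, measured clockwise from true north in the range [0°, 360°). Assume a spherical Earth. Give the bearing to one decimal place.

Δλ = 151.2367 − -0.4359 = 151.6726°.
θ = atan2( sin Δλ · cos φ₂ , cos φ₁ · sin φ₂ − sin φ₁ · cos φ₂ · cos Δλ )
  = atan2(0.45045, -0.25681) = 119.688° → normalised to [0°, 360°): 119.688°.

119.7°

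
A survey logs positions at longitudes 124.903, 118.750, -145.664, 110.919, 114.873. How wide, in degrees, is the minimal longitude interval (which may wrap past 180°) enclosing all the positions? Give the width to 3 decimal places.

103.417°

Sort the longitudes: -145.664°, +110.919°, +114.873°, +118.750°, +124.903°.
Eastward gaps between consecutive values (wrapping around): 256.583°, 3.954°, 3.877°, 6.153°, 89.433°.
Largest gap = 256.583° ⇒ minimal covering band is its complement: 360° − 256.583° = 103.417°.
Band runs from +110.919° eastward to -145.664°, crossing the antimeridian.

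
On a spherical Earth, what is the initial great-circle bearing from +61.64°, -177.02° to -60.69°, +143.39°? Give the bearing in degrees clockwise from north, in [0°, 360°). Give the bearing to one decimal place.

202.7°

Δλ = 143.39 − -177.02 = 320.41°; wrapped into (−180°, 180°]: -39.59°.
θ = atan2( sin Δλ · cos φ₂ , cos φ₁ · sin φ₂ − sin φ₁ · cos φ₂ · cos Δλ )
  = atan2(-0.31198, -0.74617) = -157.310° → normalised to [0°, 360°): 202.690°.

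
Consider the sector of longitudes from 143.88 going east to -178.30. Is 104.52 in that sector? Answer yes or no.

Band width going east from +143.88° to -178.30°: ((-178.30 − 143.88) mod 360) = 37.82°.
Offset of +104.52° east of the west edge: ((104.52 − 143.88) mod 360) = 320.64°.
320.64° > 37.82° ⇒ outside.

No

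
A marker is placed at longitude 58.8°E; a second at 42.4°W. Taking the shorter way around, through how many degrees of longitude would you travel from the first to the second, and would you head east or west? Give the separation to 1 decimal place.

Raw difference: -42.4 − 58.8 = -101.2°.
Normalise into (−180°, 180°]: -101.2° stays -101.2°.
Negative ⇒ the second point lies to the west; separation 101.2°.

101.2° west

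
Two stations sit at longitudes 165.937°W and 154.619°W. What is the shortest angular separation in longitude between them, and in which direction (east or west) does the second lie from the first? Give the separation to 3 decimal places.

Raw difference: -154.619 − -165.937 = 11.318°.
Normalise into (−180°, 180°]: 11.318° stays 11.318°.
Positive ⇒ the second point lies to the east; separation 11.318°.

11.318° east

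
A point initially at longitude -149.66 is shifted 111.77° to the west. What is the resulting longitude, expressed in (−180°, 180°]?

+98.57°

Start at -149.66°; shift −111.77° → -261.43°.
-261.43° lies outside (−180°, 180°]; add 360° → +98.57°.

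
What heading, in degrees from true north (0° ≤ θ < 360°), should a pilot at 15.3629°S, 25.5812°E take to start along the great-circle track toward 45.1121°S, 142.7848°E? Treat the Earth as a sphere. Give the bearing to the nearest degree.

Δλ = 142.7848 − 25.5812 = 117.2036°.
θ = atan2( sin Δλ · cos φ₂ , cos φ₁ · sin φ₂ − sin φ₁ · cos φ₂ · cos Δλ )
  = atan2(0.62766, -0.76865) = 140.766° → normalised to [0°, 360°): 140.766°.

141°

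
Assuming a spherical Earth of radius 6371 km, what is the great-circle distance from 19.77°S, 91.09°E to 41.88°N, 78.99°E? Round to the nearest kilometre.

Δλ = 78.99 − 91.09 = -12.10°.
Δφ = 41.88 − -19.77 = 61.65°.
a = sin²(Δφ/2) + cos φ₁ · cos φ₂ · sin²(Δλ/2) = 0.270355.
c = 2·atan2(√a, √(1−a)) = 1.09360 rad → d = 6371·c ≈ 6967.33 km.

6967 km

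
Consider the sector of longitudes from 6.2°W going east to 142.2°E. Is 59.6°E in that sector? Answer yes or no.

Band width going east from -6.2° to +142.2°: ((142.2 − -6.2) mod 360) = 148.4°.
Offset of +59.6° east of the west edge: ((59.6 − -6.2) mod 360) = 65.8°.
65.8° ≤ 148.4° ⇒ inside.

Yes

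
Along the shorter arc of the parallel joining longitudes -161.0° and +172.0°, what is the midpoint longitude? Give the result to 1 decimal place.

Signed shortest Δλ from -161.0° to +172.0° is -27.0°.
Midpoint longitude = -161.0° + (-27.0°)/2 = -161.0° − 13.5° = -174.5°.
(The naïve average (-161.0 + +172.0)/2 = 5.5° is on the wrong side of the globe.)

-174.5°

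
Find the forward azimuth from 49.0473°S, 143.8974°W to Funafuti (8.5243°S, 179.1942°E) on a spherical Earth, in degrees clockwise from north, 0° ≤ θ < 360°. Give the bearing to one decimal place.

310.1°

Δλ = 179.1942 − -143.8974 = 323.0916°; wrapped into (−180°, 180°]: -36.9084°.
θ = atan2( sin Δλ · cos φ₂ , cos φ₁ · sin φ₂ − sin φ₁ · cos φ₂ · cos Δλ )
  = atan2(-0.59390, 0.50007) = -49.902° → normalised to [0°, 360°): 310.098°.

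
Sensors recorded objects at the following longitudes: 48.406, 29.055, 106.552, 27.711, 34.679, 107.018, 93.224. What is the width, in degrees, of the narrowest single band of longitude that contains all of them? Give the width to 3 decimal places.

Sort the longitudes: +27.711°, +29.055°, +34.679°, +48.406°, +93.224°, +106.552°, +107.018°.
Eastward gaps between consecutive values (wrapping around): 1.344°, 5.624°, 13.727°, 44.818°, 13.328°, 0.466°, 280.693°.
Largest gap = 280.693° ⇒ minimal covering band is its complement: 360° − 280.693° = 79.307°.
Band runs from +27.711° eastward to +107.018°.

79.307°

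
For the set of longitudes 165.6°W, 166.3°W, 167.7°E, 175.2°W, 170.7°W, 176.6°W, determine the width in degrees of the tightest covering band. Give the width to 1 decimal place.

Sort the longitudes: -176.6°, -175.2°, -170.7°, -166.3°, -165.6°, +167.7°.
Eastward gaps between consecutive values (wrapping around): 1.4°, 4.5°, 4.4°, 0.7°, 333.3°, 15.7°.
Largest gap = 333.3° ⇒ minimal covering band is its complement: 360° − 333.3° = 26.7°.
Band runs from +167.7° eastward to -165.6°, crossing the antimeridian.

26.7°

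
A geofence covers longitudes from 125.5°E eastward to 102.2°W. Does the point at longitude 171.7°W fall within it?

Yes

Band width going east from +125.5° to -102.2°: ((-102.2 − 125.5) mod 360) = 132.3°.
Offset of -171.7° east of the west edge: ((-171.7 − 125.5) mod 360) = 62.8°.
62.8° ≤ 132.3° ⇒ inside.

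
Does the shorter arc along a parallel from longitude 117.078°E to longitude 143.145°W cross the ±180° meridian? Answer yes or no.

Naïve |-143.145 − 117.078| = 260.223° > 180°, so the shorter arc goes the other way round — across 180°.
Signed shortest Δλ = ((-143.145 − 117.078 + 180) mod 360) − 180 = 99.777°.
Going east by 99.777° from +117.078° passes through 180° before reaching -143.145°.

Yes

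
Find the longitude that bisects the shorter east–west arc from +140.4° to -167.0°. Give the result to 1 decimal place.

Signed shortest Δλ from +140.4° to -167.0° is +52.6°.
Midpoint longitude = +140.4° + (+52.6°)/2 = +140.4° + 26.3° = +166.7°.
(The naïve average (+140.4 + -167.0)/2 = -13.3° is on the wrong side of the globe.)

+166.7°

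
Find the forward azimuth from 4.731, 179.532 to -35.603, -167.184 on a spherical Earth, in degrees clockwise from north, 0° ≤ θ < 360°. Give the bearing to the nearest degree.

164°

Δλ = -167.184 − 179.532 = -346.716°; wrapped into (−180°, 180°]: 13.284°.
θ = atan2( sin Δλ · cos φ₂ , cos φ₁ · sin φ₂ − sin φ₁ · cos φ₂ · cos Δλ )
  = atan2(0.18683, -0.64545) = 163.857° → normalised to [0°, 360°): 163.857°.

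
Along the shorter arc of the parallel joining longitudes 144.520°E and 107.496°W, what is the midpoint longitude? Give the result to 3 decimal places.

161.488°W

Signed shortest Δλ from +144.520° to -107.496° is +107.984°.
Midpoint longitude = +144.520° + (+107.984°)/2 = +144.520° + 53.992° = +198.512°.
Normalise into (−180°, 180°]: -161.488°.
(The naïve average (+144.520 + -107.496)/2 = 18.512° is on the wrong side of the globe.)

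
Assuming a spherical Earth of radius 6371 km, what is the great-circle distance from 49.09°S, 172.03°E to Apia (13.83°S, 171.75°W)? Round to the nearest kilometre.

Δλ = -171.75 − 172.03 = -343.78°; wrapped into (−180°, 180°]: 16.22°.
Δφ = -13.83 − -49.09 = 35.26°.
a = sin²(Δφ/2) + cos φ₁ · cos φ₂ · sin²(Δλ/2) = 0.104385.
c = 2·atan2(√a, √(1−a)) = 0.65798 rad → d = 6371·c ≈ 4191.98 km.

4192 km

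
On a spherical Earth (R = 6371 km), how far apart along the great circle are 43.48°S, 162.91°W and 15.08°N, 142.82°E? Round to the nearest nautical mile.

4605 nmi

Δλ = 142.82 − -162.91 = 305.73°; wrapped into (−180°, 180°]: -54.27°.
Δφ = 15.08 − -43.48 = 58.56°.
a = sin²(Δφ/2) + cos φ₁ · cos φ₂ · sin²(Δλ/2) = 0.384940.
c = 2·atan2(√a, √(1−a)) = 1.33859 rad → d = 6371·c ≈ 8528.18 km ≈ 4604.85 nmi.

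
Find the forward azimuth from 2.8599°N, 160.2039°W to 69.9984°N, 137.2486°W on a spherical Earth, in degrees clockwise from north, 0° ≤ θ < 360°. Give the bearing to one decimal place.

8.2°

Δλ = -137.2486 − -160.2039 = 22.9553°.
θ = atan2( sin Δλ · cos φ₂ , cos φ₁ · sin φ₂ − sin φ₁ · cos φ₂ · cos Δλ )
  = atan2(0.13340, 0.92280) = 8.226° → normalised to [0°, 360°): 8.226°.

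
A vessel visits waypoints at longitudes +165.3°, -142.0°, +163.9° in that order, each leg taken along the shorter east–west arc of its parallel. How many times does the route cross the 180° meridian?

2

Leg 1: +165.3° → -142.0°, shortest Δλ = 52.7° (east) — crosses 180°.
Leg 2: -142.0° → +163.9°, shortest Δλ = -54.1° (west) — crosses 180°.
Total crossings: 2.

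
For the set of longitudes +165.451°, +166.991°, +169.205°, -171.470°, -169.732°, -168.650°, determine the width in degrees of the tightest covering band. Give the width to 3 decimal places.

25.899°

Sort the longitudes: -171.470°, -169.732°, -168.650°, +165.451°, +166.991°, +169.205°.
Eastward gaps between consecutive values (wrapping around): 1.738°, 1.082°, 334.101°, 1.540°, 2.214°, 19.325°.
Largest gap = 334.101° ⇒ minimal covering band is its complement: 360° − 334.101° = 25.899°.
Band runs from +165.451° eastward to -168.650°, crossing the antimeridian.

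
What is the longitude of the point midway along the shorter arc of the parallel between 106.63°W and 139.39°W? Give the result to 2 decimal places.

Signed shortest Δλ from -106.63° to -139.39° is -32.76°.
Midpoint longitude = -106.63° + (-32.76°)/2 = -106.63° − 16.38° = -123.01°.

123.01°W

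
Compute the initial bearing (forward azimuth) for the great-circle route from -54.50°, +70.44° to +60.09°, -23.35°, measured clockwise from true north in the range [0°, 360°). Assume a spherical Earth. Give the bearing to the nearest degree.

314°

Δλ = -23.35 − 70.44 = -93.79°.
θ = atan2( sin Δλ · cos φ₂ , cos φ₁ · sin φ₂ − sin φ₁ · cos φ₂ · cos Δλ )
  = atan2(-0.49755, 0.47653) = -46.236° → normalised to [0°, 360°): 313.764°.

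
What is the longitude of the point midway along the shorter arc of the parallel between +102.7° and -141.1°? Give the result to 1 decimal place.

Signed shortest Δλ from +102.7° to -141.1° is +116.2°.
Midpoint longitude = +102.7° + (+116.2°)/2 = +102.7° + 58.1° = +160.8°.
(The naïve average (+102.7 + -141.1)/2 = -19.2° is on the wrong side of the globe.)

+160.8°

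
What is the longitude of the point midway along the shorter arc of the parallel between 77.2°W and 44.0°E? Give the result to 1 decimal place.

Signed shortest Δλ from -77.2° to +44.0° is +121.2°.
Midpoint longitude = -77.2° + (+121.2°)/2 = -77.2° + 60.6° = -16.6°.

16.6°W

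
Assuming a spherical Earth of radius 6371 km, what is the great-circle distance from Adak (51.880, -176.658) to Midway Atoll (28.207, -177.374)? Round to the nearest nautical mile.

Δλ = -177.374 − -176.658 = -0.716°.
Δφ = 28.207 − 51.880 = -23.673°.
a = sin²(Δφ/2) + cos φ₁ · cos φ₂ · sin²(Δλ/2) = 0.042095.
c = 2·atan2(√a, √(1−a)) = 0.41328 rad → d = 6371·c ≈ 2632.99 km ≈ 1421.70 nmi.

1422 nmi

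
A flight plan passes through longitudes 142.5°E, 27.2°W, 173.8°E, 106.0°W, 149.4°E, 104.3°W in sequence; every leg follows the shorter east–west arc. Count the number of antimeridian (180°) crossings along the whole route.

Leg 1: +142.5° → -27.2°, shortest Δλ = -169.7° (west) — does not cross 180°.
Leg 2: -27.2° → +173.8°, shortest Δλ = -159.0° (west) — crosses 180°.
Leg 3: +173.8° → -106.0°, shortest Δλ = 80.2° (east) — crosses 180°.
Leg 4: -106.0° → +149.4°, shortest Δλ = -104.6° (west) — crosses 180°.
Leg 5: +149.4° → -104.3°, shortest Δλ = 106.3° (east) — crosses 180°.
Total crossings: 4.

4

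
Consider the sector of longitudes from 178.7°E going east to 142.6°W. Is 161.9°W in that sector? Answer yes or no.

Band width going east from +178.7° to -142.6°: ((-142.6 − 178.7) mod 360) = 38.7°.
Offset of -161.9° east of the west edge: ((-161.9 − 178.7) mod 360) = 19.4°.
19.4° ≤ 38.7° ⇒ inside.

Yes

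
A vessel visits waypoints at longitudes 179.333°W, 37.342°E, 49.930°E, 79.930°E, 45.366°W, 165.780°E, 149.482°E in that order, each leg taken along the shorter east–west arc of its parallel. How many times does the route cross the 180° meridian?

Leg 1: -179.333° → +37.342°, shortest Δλ = -143.325° (west) — crosses 180°.
Leg 2: +37.342° → +49.930°, shortest Δλ = 12.588° (east) — does not cross 180°.
Leg 3: +49.930° → +79.930°, shortest Δλ = 30.0° (east) — does not cross 180°.
Leg 4: +79.930° → -45.366°, shortest Δλ = -125.296° (west) — does not cross 180°.
Leg 5: -45.366° → +165.780°, shortest Δλ = -148.854° (west) — crosses 180°.
Leg 6: +165.780° → +149.482°, shortest Δλ = -16.298° (west) — does not cross 180°.
Total crossings: 2.

2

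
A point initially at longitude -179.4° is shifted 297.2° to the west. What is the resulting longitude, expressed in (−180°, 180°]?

Start at -179.4°; shift −297.2° → -476.6°.
-476.6° lies outside (−180°, 180°]; add 360° → -116.6°.

-116.6°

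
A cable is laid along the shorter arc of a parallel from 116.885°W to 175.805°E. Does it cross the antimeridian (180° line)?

Yes

Naïve |175.805 − -116.885| = 292.69° > 180°, so the shorter arc goes the other way round — across 180°.
Signed shortest Δλ = ((175.805 − -116.885 + 180) mod 360) − 180 = -67.31°.
Going west by 67.31° from -116.885° passes through 180° before reaching +175.805°.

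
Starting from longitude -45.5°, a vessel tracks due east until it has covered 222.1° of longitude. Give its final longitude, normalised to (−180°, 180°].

Start at -45.5°; shift +222.1° → +176.6°.
+176.6° already lies in (−180°, 180°].

+176.6°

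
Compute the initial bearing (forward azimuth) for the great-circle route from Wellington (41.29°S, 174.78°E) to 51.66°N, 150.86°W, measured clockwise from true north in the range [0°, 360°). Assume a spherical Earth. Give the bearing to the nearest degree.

Δλ = -150.86 − 174.78 = -325.64°; wrapped into (−180°, 180°]: 34.36°.
θ = atan2( sin Δλ · cos φ₂ , cos φ₁ · sin φ₂ − sin φ₁ · cos φ₂ · cos Δλ )
  = atan2(0.35011, 0.92725) = 20.685° → normalised to [0°, 360°): 20.685°.

21°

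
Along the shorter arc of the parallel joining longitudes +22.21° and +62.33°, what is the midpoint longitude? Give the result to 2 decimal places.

+42.27°

Signed shortest Δλ from +22.21° to +62.33° is +40.12°.
Midpoint longitude = +22.21° + (+40.12°)/2 = +22.21° + 20.06° = +42.27°.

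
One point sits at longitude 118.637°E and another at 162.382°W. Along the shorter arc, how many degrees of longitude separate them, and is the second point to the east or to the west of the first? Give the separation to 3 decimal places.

Raw difference: -162.382 − 118.637 = -281.019°.
Normalise into (−180°, 180°]: -281.019° + 360° = 78.981°.
Positive ⇒ the second point lies to the east; separation 78.981°.

78.981° east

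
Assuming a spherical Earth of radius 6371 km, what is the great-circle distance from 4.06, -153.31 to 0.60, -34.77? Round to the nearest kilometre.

13167 km

Δλ = -34.77 − -153.31 = 118.54°.
Δφ = 0.60 − 4.06 = -3.46°.
a = sin²(Δφ/2) + cos φ₁ · cos φ₂ · sin²(Δλ/2) = 0.737903.
c = 2·atan2(√a, √(1−a)) = 2.06668 rad → d = 6371·c ≈ 13166.79 km.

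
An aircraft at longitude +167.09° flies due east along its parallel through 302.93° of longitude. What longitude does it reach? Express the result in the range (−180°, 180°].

+110.02°

Start at +167.09°; shift +302.93° → +470.02°.
+470.02° lies outside (−180°, 180°]; subtract 360° → +110.02°.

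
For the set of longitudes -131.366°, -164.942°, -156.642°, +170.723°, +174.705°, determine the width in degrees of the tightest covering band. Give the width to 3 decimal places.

57.911°

Sort the longitudes: -164.942°, -156.642°, -131.366°, +170.723°, +174.705°.
Eastward gaps between consecutive values (wrapping around): 8.300°, 25.276°, 302.089°, 3.982°, 20.353°.
Largest gap = 302.089° ⇒ minimal covering band is its complement: 360° − 302.089° = 57.911°.
Band runs from +170.723° eastward to -131.366°, crossing the antimeridian.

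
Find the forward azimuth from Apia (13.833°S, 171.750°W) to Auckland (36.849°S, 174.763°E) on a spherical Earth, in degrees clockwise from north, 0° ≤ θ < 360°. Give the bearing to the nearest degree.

Δλ = 174.763 − -171.750 = 346.513°; wrapped into (−180°, 180°]: -13.487°.
θ = atan2( sin Δλ · cos φ₂ , cos φ₁ · sin φ₂ − sin φ₁ · cos φ₂ · cos Δλ )
  = atan2(-0.18663, -0.39626) = -154.781° → normalised to [0°, 360°): 205.219°.

205°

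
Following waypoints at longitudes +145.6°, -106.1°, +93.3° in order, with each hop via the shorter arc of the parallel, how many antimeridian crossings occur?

Leg 1: +145.6° → -106.1°, shortest Δλ = 108.3° (east) — crosses 180°.
Leg 2: -106.1° → +93.3°, shortest Δλ = -160.6° (west) — crosses 180°.
Total crossings: 2.

2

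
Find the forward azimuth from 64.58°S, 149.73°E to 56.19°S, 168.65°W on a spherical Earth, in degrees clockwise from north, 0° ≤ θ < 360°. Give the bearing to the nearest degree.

Δλ = -168.65 − 149.73 = -318.38°; wrapped into (−180°, 180°]: 41.62°.
θ = atan2( sin Δλ · cos φ₂ , cos φ₁ · sin φ₂ − sin φ₁ · cos φ₂ · cos Δλ )
  = atan2(0.36958, 0.01904) = 87.050° → normalised to [0°, 360°): 87.050°.

87°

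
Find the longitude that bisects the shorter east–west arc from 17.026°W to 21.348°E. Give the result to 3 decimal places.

2.161°E

Signed shortest Δλ from -17.026° to +21.348° is +38.374°.
Midpoint longitude = -17.026° + (+38.374°)/2 = -17.026° + 19.187° = +2.161°.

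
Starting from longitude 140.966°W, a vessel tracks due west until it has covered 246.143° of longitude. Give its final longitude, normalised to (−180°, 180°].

27.109°W

Start at -140.966°; shift −246.143° → -387.109°.
-387.109° lies outside (−180°, 180°]; add 360° → -27.109°.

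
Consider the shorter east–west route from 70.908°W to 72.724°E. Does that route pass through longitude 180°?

Signed shortest Δλ = ((72.724 − -70.908 + 180) mod 360) − 180 = 143.632°.
Going east by 143.632° from -70.908° reaches +72.724° without touching 180°.

No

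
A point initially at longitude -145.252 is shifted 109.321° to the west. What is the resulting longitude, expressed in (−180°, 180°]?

Start at -145.252°; shift −109.321° → -254.573°.
-254.573° lies outside (−180°, 180°]; add 360° → +105.427°.

+105.427°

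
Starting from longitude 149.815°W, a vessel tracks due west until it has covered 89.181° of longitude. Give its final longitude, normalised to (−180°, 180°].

Start at -149.815°; shift −89.181° → -238.996°.
-238.996° lies outside (−180°, 180°]; add 360° → +121.004°.

121.004°E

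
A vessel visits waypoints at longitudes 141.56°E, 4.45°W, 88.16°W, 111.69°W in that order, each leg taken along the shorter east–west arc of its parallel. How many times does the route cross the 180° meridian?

Leg 1: +141.56° → -4.45°, shortest Δλ = -146.01° (west) — does not cross 180°.
Leg 2: -4.45° → -88.16°, shortest Δλ = -83.71° (west) — does not cross 180°.
Leg 3: -88.16° → -111.69°, shortest Δλ = -23.53° (west) — does not cross 180°.
Total crossings: 0.

0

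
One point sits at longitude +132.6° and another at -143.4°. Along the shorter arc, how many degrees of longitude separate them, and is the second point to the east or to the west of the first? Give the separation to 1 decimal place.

84.0° east

Raw difference: -143.4 − 132.6 = -276.0°.
Normalise into (−180°, 180°]: -276.0° + 360° = 84.0°.
Positive ⇒ the second point lies to the east; separation 84.0°.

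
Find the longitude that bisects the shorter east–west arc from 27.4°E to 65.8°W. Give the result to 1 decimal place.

Signed shortest Δλ from +27.4° to -65.8° is -93.2°.
Midpoint longitude = +27.4° + (-93.2°)/2 = +27.4° − 46.6° = -19.2°.

19.2°W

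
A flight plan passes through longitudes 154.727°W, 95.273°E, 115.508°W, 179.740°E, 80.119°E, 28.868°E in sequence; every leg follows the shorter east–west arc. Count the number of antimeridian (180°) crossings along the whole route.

Leg 1: -154.727° → +95.273°, shortest Δλ = -110.0° (west) — crosses 180°.
Leg 2: +95.273° → -115.508°, shortest Δλ = 149.219° (east) — crosses 180°.
Leg 3: -115.508° → +179.740°, shortest Δλ = -64.752° (west) — crosses 180°.
Leg 4: +179.740° → +80.119°, shortest Δλ = -99.621° (west) — does not cross 180°.
Leg 5: +80.119° → +28.868°, shortest Δλ = -51.251° (west) — does not cross 180°.
Total crossings: 3.

3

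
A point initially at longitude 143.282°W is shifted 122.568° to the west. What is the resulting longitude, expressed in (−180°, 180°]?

Start at -143.282°; shift −122.568° → -265.850°.
-265.850° lies outside (−180°, 180°]; add 360° → +94.150°.

94.150°E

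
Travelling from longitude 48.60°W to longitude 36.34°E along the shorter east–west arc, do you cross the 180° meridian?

No

Signed shortest Δλ = ((36.34 − -48.60 + 180) mod 360) − 180 = 84.94°.
Going east by 84.94° from -48.60° reaches +36.34° without touching 180°.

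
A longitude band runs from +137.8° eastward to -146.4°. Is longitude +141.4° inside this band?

Band width going east from +137.8° to -146.4°: ((-146.4 − 137.8) mod 360) = 75.8°.
Offset of +141.4° east of the west edge: ((141.4 − 137.8) mod 360) = 3.6°.
3.6° ≤ 75.8° ⇒ inside.

Yes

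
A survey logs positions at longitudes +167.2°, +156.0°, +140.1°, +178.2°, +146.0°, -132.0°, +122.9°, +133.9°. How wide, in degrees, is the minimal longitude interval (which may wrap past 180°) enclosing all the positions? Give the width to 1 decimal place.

105.1°

Sort the longitudes: -132.0°, +122.9°, +133.9°, +140.1°, +146.0°, +156.0°, +167.2°, +178.2°.
Eastward gaps between consecutive values (wrapping around): 254.9°, 11.0°, 6.2°, 5.9°, 10.0°, 11.2°, 11.0°, 49.8°.
Largest gap = 254.9° ⇒ minimal covering band is its complement: 360° − 254.9° = 105.1°.
Band runs from +122.9° eastward to -132.0°, crossing the antimeridian.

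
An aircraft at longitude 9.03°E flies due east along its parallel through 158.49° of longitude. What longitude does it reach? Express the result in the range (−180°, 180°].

167.52°E

Start at +9.03°; shift +158.49° → +167.52°.
+167.52° already lies in (−180°, 180°].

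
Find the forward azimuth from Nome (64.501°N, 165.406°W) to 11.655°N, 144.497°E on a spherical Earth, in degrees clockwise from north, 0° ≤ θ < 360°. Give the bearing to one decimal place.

237.4°

Δλ = 144.497 − -165.406 = 309.903°; wrapped into (−180°, 180°]: -50.097°.
θ = atan2( sin Δλ · cos φ₂ , cos φ₁ · sin φ₂ − sin φ₁ · cos φ₂ · cos Δλ )
  = atan2(-0.75131, -0.48010) = -122.579° → normalised to [0°, 360°): 237.421°.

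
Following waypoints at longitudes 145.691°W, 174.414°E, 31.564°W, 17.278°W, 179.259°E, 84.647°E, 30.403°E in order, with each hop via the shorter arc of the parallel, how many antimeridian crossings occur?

3

Leg 1: -145.691° → +174.414°, shortest Δλ = -39.895° (west) — crosses 180°.
Leg 2: +174.414° → -31.564°, shortest Δλ = 154.022° (east) — crosses 180°.
Leg 3: -31.564° → -17.278°, shortest Δλ = 14.286° (east) — does not cross 180°.
Leg 4: -17.278° → +179.259°, shortest Δλ = -163.463° (west) — crosses 180°.
Leg 5: +179.259° → +84.647°, shortest Δλ = -94.612° (west) — does not cross 180°.
Leg 6: +84.647° → +30.403°, shortest Δλ = -54.244° (west) — does not cross 180°.
Total crossings: 3.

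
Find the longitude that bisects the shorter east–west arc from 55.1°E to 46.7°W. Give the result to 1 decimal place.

4.2°E

Signed shortest Δλ from +55.1° to -46.7° is -101.8°.
Midpoint longitude = +55.1° + (-101.8°)/2 = +55.1° − 50.9° = +4.2°.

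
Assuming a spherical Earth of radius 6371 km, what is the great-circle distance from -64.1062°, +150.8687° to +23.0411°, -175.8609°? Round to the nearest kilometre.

10110 km

Δλ = -175.8609 − 150.8687 = -326.7296°; wrapped into (−180°, 180°]: 33.2704°.
Δφ = 23.0411 − -64.1062 = 87.1473°.
a = sin²(Δφ/2) + cos φ₁ · cos φ₂ · sin²(Δλ/2) = 0.508051.
c = 2·atan2(√a, √(1−a)) = 1.58690 rad → d = 6371·c ≈ 10110.13 km.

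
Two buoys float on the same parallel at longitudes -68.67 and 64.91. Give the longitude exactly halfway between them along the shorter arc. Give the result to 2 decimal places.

Signed shortest Δλ from -68.67° to +64.91° is +133.58°.
Midpoint longitude = -68.67° + (+133.58°)/2 = -68.67° + 66.79° = -1.88°.

-1.88°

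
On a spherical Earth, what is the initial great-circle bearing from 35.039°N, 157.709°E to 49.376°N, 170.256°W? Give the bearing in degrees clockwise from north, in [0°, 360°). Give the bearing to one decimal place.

48.6°

Δλ = -170.256 − 157.709 = -327.965°; wrapped into (−180°, 180°]: 32.035°.
θ = atan2( sin Δλ · cos φ₂ , cos φ₁ · sin φ₂ − sin φ₁ · cos φ₂ · cos Δλ )
  = atan2(0.34536, 0.30455) = 48.594° → normalised to [0°, 360°): 48.594°.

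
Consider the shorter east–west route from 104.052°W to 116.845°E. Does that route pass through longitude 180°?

Yes

Naïve |116.845 − -104.052| = 220.897° > 180°, so the shorter arc goes the other way round — across 180°.
Signed shortest Δλ = ((116.845 − -104.052 + 180) mod 360) − 180 = -139.103°.
Going west by 139.103° from -104.052° passes through 180° before reaching +116.845°.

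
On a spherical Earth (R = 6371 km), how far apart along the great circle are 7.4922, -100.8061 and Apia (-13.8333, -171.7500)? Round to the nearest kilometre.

8179 km

Δλ = -171.7500 − -100.8061 = -70.9439°.
Δφ = -13.8333 − 7.4922 = -21.3255°.
a = sin²(Δφ/2) + cos φ₁ · cos φ₂ · sin²(Δλ/2) = 0.358429.
c = 2·atan2(√a, √(1−a)) = 1.28373 rad → d = 6371·c ≈ 8178.63 km.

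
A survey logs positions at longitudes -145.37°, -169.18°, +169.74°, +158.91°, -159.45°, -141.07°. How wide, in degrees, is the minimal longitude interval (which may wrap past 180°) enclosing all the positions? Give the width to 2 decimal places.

60.02°

Sort the longitudes: -169.18°, -159.45°, -145.37°, -141.07°, +158.91°, +169.74°.
Eastward gaps between consecutive values (wrapping around): 9.73°, 14.08°, 4.30°, 299.98°, 10.83°, 21.08°.
Largest gap = 299.98° ⇒ minimal covering band is its complement: 360° − 299.98° = 60.02°.
Band runs from +158.91° eastward to -141.07°, crossing the antimeridian.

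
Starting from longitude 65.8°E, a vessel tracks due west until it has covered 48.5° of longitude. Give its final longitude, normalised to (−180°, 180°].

17.3°E

Start at +65.8°; shift −48.5° → +17.3°.
+17.3° already lies in (−180°, 180°].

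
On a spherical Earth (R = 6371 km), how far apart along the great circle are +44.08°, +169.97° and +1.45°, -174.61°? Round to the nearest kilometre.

4979 km

Δλ = -174.61 − 169.97 = -344.58°; wrapped into (−180°, 180°]: 15.42°.
Δφ = 1.45 − 44.08 = -42.63°.
a = sin²(Δφ/2) + cos φ₁ · cos φ₂ · sin²(Δλ/2) = 0.145054.
c = 2·atan2(√a, √(1−a)) = 0.78145 rad → d = 6371·c ≈ 4978.63 km.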